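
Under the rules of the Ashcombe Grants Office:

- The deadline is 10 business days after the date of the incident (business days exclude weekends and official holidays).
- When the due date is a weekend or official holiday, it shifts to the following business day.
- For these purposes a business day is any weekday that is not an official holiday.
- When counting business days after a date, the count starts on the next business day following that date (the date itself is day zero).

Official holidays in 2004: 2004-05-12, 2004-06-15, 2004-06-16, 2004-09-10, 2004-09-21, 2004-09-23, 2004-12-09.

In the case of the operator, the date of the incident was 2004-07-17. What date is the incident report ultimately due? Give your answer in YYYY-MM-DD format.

Counting 10 business days after 2004-07-17 (skipping weekends and listed holidays) reaches 2004-07-30.
Since 2004-07-30 is a Friday and not a holiday, the date is unchanged.
The final due date is 2004-07-30.

2004-07-30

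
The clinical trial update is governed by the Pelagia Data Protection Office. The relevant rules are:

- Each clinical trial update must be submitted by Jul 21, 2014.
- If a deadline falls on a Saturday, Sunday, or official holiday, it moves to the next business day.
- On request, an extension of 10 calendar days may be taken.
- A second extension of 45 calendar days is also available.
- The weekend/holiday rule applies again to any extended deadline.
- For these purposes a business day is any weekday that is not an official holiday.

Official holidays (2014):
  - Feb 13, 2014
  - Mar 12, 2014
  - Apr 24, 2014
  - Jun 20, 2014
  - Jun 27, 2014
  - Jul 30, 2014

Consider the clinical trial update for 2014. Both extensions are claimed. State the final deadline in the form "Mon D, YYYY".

The statutory due date is Jul 21, 2014.
Jul 21, 2014 is a Monday and not a listed holiday, so it stands.
Applying the 10-calendar-day extension: Jul 21, 2014 + 10 days = Jul 31, 2014.
Jul 31, 2014 (Thursday) is already a business day.
The 45-calendar-day extension moves the deadline from Jul 31, 2014 to Sep 14, 2014.
Sep 14, 2014 is a Sunday; the next business day is Sep 15, 2014 (Monday).
Deadline: Sep 15, 2014.

Sep 15, 2014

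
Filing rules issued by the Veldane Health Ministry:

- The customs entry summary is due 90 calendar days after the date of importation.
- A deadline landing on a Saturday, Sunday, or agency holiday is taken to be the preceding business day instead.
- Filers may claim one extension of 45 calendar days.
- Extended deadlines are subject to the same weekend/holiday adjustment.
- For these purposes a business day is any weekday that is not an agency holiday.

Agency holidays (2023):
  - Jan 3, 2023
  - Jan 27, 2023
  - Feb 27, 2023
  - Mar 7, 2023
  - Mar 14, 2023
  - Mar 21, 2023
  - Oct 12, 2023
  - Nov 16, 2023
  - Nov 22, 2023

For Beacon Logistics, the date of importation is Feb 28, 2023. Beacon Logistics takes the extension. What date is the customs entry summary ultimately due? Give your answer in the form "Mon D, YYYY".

Jul 13, 2023

From Feb 28, 2023, 90 calendar days later is May 29, 2023.
May 29, 2023 falls on a Monday, which is a business day, so no adjustment is needed.
With the 45-day extension, May 29, 2023 becomes Jul 13, 2023.
Jul 13, 2023 falls on a Thursday, which is a business day, so no adjustment is needed.
The final due date is Jul 13, 2023.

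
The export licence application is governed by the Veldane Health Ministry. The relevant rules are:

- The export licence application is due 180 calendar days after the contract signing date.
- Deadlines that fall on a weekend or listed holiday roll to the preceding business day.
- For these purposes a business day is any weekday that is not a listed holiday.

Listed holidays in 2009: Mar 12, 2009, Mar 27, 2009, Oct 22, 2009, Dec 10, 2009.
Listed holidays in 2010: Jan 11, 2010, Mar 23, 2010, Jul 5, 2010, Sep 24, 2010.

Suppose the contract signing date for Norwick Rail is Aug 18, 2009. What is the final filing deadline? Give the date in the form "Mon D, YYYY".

Adding 180 calendar days to Aug 18, 2009 gives Feb 14, 2010.
Feb 14, 2010 is a Sunday; the preceding business day is Feb 12, 2010 (Friday).
Deadline: Feb 12, 2010.

Feb 12, 2010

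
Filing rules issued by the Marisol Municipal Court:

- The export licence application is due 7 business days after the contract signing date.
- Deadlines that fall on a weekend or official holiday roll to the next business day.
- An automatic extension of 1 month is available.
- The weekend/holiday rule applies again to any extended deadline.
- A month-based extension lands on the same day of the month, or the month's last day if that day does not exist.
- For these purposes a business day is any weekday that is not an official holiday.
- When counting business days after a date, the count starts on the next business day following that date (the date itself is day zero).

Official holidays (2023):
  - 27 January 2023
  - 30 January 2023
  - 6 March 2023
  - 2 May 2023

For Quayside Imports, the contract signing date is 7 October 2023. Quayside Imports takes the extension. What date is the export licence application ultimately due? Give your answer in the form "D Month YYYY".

Starting the day after 7 October 2023 and counting 7 business days lands on 17 October 2023.
Since 17 October 2023 is a Tuesday and not a holiday, the date is unchanged.
Add 1 month to 17 October 2023: 17 November 2023.
17 November 2023 falls on a Friday, which is a business day, so no adjustment is needed.
So the filing is due 17 November 2023.

17 November 2023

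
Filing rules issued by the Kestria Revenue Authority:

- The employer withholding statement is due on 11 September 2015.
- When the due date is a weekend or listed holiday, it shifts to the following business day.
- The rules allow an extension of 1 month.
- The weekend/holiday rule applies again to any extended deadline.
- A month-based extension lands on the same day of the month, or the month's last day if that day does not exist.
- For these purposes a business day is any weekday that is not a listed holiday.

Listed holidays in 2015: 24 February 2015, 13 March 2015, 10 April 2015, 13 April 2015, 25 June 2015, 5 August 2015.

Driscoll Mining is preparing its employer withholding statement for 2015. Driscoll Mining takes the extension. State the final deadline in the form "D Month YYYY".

Start from the fixed due date, 11 September 2015.
11 September 2015 falls on a Friday, which is a business day, so no adjustment is needed.
Applying the 1 month extension: 1 month after 11 September 2015 is 11 October 2015.
Because 11 October 2015 is a Sunday, the deadline becomes 12 October 2015 (Monday).
The final due date is 12 October 2015.

12 October 2015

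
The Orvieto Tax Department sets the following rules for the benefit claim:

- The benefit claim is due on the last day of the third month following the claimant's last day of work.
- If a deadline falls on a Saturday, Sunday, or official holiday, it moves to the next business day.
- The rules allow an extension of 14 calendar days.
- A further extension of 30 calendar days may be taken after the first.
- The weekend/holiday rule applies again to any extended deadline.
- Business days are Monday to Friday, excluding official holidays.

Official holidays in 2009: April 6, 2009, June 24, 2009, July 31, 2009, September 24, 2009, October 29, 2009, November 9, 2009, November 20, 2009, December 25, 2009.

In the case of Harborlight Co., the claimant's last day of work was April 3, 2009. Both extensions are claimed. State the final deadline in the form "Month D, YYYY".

3 months after April 3, 2009 is July 2009; that month ends on July 31, 2009.
July 31, 2009 is a listed holiday, so it moves to the next business day, August 3, 2009 (Monday).
The 14-calendar-day extension moves the deadline from August 3, 2009 to August 17, 2009.
Since August 17, 2009 is a Monday and not a holiday, the date is unchanged.
With the 30-day extension, August 17, 2009 becomes September 16, 2009.
Since September 16, 2009 is a Wednesday and not a holiday, the date is unchanged.
Final deadline: September 16, 2009.

September 16, 2009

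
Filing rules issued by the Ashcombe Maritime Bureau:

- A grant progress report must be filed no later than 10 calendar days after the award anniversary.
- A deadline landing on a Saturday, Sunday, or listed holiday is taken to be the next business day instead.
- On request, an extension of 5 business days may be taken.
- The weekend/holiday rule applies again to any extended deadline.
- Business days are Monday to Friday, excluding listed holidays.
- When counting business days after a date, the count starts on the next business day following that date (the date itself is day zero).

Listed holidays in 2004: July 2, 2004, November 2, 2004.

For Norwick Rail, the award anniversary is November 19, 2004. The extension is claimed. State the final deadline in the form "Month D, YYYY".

December 6, 2004

Adding 10 calendar days to November 19, 2004 gives November 29, 2004.
November 29, 2004 (Monday) is already a business day.
The 5-business-day extension runs from November 29, 2004 to December 6, 2004.
December 6, 2004 falls on a Monday, which is a business day, so no adjustment is needed.
The final due date is December 6, 2004.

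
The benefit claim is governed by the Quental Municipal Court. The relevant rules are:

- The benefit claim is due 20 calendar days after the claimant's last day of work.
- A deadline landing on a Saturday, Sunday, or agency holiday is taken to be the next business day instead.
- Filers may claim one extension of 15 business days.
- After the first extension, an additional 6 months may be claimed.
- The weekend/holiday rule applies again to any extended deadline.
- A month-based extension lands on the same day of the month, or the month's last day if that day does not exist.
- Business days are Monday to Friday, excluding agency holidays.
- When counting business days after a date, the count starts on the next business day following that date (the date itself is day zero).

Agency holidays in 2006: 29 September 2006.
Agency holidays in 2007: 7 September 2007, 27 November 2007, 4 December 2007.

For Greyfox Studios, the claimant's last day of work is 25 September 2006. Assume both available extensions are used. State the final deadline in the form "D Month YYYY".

7 May 2007

Adding 20 calendar days to 25 September 2006 gives 15 October 2006.
15 October 2006 falls on a Sunday. Rolling to the next business day gives 16 October 2006, a Monday.
Counting 15 further business days from 16 October 2006 reaches 6 November 2006.
Since 6 November 2006 is a Monday and not a holiday, the date is unchanged.
Add 6 months to 6 November 2006: 6 May 2007.
6 May 2007 is a Sunday, so it moves to the next business day, 7 May 2007 (Monday).
The final due date is 7 May 2007.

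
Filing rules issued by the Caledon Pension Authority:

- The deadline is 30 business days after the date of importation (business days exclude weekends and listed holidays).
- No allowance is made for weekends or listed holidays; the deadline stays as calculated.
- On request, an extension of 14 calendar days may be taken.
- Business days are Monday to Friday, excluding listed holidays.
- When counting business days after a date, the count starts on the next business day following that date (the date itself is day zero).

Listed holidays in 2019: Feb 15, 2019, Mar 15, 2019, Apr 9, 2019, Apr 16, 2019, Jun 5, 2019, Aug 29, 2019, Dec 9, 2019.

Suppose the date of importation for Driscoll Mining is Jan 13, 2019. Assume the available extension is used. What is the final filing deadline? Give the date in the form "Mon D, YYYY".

Mar 11, 2019

Counting 30 business days after Jan 13, 2019 (skipping weekends and listed holidays) reaches Feb 25, 2019.
No adjustment is made for weekends or holidays, so Feb 25, 2019 stands.
Add the 14 calendar-day extension to Feb 25, 2019: Mar 11, 2019.
No adjustment is made for weekends or holidays, so Mar 11, 2019 stands.
So the filing is due Mar 11, 2019.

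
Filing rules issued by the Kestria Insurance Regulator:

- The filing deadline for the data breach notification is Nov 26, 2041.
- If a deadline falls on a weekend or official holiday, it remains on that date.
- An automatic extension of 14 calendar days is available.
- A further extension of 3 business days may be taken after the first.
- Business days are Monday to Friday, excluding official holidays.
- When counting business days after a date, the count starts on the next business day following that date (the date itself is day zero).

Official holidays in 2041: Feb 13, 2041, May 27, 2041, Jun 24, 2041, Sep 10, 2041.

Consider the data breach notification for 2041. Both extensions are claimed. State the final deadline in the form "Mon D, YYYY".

Start from the fixed due date, Nov 26, 2041.
Nov 26, 2041 is a Tuesday; no weekend or holiday adjustment applies.
With the 14-day extension, Nov 26, 2041 becomes Dec 10, 2041.
No adjustment is made for weekends or holidays, so Dec 10, 2041 stands.
The 3-business-day extension runs from Dec 10, 2041 to Dec 13, 2041.
Dec 13, 2041 is a Friday; no weekend or holiday adjustment applies.
So the filing is due Dec 13, 2041.

Dec 13, 2041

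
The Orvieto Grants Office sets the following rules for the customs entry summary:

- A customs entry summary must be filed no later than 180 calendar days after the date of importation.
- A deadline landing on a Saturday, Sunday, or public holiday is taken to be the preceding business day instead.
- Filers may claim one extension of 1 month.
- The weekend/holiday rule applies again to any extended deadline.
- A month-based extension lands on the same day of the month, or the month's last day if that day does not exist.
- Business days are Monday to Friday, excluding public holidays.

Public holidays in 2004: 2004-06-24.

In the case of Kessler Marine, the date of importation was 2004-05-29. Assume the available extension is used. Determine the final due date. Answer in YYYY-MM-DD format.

2004-12-24

180 calendar days after 2004-05-29 is 2004-11-25.
2004-11-25 is a Thursday and not a listed holiday, so it stands.
The 1 month extension carries 2004-11-25 to 2004-12-25.
2004-12-25 falls on a Saturday. Rolling to the preceding business day gives 2004-12-24, a Friday.
The final due date is 2004-12-24.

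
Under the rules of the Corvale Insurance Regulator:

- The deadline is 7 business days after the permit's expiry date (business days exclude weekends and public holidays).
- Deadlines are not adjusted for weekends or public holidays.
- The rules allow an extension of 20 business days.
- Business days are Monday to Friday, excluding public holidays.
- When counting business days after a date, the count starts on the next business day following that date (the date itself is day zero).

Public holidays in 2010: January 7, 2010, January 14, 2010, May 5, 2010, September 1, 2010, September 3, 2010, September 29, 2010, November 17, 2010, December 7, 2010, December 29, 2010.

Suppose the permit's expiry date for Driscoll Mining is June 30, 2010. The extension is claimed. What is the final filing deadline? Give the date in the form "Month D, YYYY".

August 6, 2010

7 business days after June 30, 2010, excluding weekends and holidays, is July 9, 2010.
No adjustment is made for weekends or holidays, so July 9, 2010 stands.
The 20-business-day extension runs from July 9, 2010 to August 6, 2010.
August 6, 2010 falls on a Friday. The rules make no weekend/holiday allowance, so it remains August 6, 2010.
The final due date is August 6, 2010.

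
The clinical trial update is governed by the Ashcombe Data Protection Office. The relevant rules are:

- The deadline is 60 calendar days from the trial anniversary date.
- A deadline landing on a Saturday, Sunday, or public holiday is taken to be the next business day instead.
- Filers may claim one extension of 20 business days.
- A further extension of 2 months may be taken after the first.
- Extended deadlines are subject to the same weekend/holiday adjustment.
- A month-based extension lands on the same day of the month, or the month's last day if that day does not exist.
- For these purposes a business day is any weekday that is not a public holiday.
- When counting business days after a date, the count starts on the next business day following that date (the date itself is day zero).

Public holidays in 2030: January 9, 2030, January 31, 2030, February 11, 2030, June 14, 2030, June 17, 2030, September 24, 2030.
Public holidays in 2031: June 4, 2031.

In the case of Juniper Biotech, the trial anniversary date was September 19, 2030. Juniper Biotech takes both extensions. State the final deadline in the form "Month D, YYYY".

February 17, 2031

Trigger date September 19, 2030 + 60 calendar days = November 18, 2030.
Since November 18, 2030 is a Monday and not a holiday, the date is unchanged.
The 20-business-day extension runs from November 18, 2030 to December 16, 2030.
December 16, 2030 is a Monday and not a listed holiday, so it stands.
The 2 months extension carries December 16, 2030 to February 16, 2031.
February 16, 2031 is a Sunday, so it moves to the next business day, February 17, 2031 (Monday).
Deadline: February 17, 2031.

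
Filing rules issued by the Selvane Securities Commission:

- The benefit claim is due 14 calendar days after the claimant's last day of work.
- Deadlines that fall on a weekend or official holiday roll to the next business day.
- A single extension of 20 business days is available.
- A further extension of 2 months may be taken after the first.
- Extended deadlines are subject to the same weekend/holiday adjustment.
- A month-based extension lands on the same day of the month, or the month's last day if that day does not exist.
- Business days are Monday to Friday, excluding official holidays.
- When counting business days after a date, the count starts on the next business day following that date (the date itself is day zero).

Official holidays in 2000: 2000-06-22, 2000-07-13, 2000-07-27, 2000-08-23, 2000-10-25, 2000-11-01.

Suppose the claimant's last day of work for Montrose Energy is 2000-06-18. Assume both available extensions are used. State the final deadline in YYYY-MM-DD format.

2000-10-02

Adding 14 calendar days to 2000-06-18 gives 2000-07-02.
2000-07-02 is a Sunday, so it moves to the next business day, 2000-07-03 (Monday).
Counting 20 further business days from 2000-07-03 reaches 2000-08-02.
2000-08-02 is a Wednesday and not a listed holiday, so it stands.
The 2 months extension carries 2000-08-02 to 2000-10-02.
2000-10-02 is a Monday and not a listed holiday, so it stands.
Final deadline: 2000-10-02.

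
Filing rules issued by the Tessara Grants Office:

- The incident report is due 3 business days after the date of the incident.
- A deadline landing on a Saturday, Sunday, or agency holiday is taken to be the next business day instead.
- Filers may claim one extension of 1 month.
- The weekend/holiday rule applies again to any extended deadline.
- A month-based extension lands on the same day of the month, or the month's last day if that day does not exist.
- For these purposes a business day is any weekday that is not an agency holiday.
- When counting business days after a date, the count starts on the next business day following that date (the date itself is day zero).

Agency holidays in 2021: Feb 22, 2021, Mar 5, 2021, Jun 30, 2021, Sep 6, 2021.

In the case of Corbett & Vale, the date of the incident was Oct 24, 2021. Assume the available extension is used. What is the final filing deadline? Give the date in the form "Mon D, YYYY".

Counting 3 business days after Oct 24, 2021 (skipping weekends and listed holidays) reaches Oct 27, 2021.
Since Oct 27, 2021 is a Wednesday and not a holiday, the date is unchanged.
Applying the 1 month extension: 1 month after Oct 27, 2021 is Nov 27, 2021.
Nov 27, 2021 falls on a Saturday. Rolling to the next business day gives Nov 29, 2021, a Monday.
Deadline: Nov 29, 2021.

Nov 29, 2021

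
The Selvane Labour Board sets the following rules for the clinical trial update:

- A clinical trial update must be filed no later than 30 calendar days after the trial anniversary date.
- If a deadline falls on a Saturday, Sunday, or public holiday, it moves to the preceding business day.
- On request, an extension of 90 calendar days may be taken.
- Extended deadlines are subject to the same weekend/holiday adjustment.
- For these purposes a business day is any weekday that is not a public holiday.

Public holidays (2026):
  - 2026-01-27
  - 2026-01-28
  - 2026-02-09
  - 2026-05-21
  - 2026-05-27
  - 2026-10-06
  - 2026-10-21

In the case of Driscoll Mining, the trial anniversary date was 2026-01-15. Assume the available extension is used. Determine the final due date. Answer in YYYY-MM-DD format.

2026-05-14

Adding 30 calendar days to 2026-01-15 gives 2026-02-14.
2026-02-14 is a Saturday, so it moves to the preceding business day, 2026-02-13 (Friday).
The 90-calendar-day extension moves the deadline from 2026-02-13 to 2026-05-14.
2026-05-14 falls on a Thursday, which is a business day, so no adjustment is needed.
Deadline: 2026-05-14.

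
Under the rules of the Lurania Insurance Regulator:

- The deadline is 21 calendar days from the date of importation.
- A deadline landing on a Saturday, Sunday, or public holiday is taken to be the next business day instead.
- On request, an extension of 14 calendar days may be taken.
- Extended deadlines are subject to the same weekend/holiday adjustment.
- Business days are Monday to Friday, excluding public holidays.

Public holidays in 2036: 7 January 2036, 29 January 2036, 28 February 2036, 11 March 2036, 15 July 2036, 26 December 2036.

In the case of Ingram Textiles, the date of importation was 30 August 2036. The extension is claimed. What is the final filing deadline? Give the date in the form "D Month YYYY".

Adding 21 calendar days to 30 August 2036 gives 20 September 2036.
20 September 2036 falls on a Saturday. Rolling to the next business day gives 22 September 2036, a Monday.
Applying the 14-calendar-day extension: 22 September 2036 + 14 days = 6 October 2036.
Since 6 October 2036 is a Monday and not a holiday, the date is unchanged.
So the filing is due 6 October 2036.

6 October 2036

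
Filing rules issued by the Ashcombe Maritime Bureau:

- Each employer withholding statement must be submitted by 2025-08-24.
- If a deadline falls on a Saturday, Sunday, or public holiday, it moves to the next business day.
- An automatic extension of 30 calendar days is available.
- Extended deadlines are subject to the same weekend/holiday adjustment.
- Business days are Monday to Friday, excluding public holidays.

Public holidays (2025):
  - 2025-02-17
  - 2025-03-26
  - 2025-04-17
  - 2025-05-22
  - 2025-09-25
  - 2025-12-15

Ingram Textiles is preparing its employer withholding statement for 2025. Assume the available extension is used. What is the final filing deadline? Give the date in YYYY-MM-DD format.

The stated deadline is 2025-08-24.
2025-08-24 is a Sunday, so it moves to the next business day, 2025-08-25 (Monday).
Applying the 30-calendar-day extension: 2025-08-25 + 30 days = 2025-09-24.
2025-09-24 is a Wednesday and not a listed holiday, so it stands.
The final due date is 2025-09-24.

2025-09-24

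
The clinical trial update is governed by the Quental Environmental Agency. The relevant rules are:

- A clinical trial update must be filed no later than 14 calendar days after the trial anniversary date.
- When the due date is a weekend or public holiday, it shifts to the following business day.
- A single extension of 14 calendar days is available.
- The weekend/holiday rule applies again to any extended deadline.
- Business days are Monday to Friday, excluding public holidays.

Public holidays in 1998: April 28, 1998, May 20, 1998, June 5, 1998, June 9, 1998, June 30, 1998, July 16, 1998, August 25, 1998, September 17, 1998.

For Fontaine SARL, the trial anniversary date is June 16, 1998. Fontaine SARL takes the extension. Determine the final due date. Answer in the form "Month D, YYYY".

July 15, 1998

Adding 14 calendar days to June 16, 1998 gives June 30, 1998.
June 30, 1998 is a listed holiday, so it moves to the next business day, July 1, 1998 (Wednesday).
With the 14-day extension, July 1, 1998 becomes July 15, 1998.
July 15, 1998 is a Wednesday and not a listed holiday, so it stands.
Deadline: July 15, 1998.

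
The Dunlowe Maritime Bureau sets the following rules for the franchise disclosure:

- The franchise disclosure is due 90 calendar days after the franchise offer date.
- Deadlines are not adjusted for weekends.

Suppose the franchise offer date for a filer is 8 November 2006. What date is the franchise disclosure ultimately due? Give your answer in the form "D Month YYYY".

6 February 2007

90 calendar days after 8 November 2006 is 6 February 2007.
No adjustment is made for weekends or holidays, so 6 February 2007 stands.
Final deadline: 6 February 2007.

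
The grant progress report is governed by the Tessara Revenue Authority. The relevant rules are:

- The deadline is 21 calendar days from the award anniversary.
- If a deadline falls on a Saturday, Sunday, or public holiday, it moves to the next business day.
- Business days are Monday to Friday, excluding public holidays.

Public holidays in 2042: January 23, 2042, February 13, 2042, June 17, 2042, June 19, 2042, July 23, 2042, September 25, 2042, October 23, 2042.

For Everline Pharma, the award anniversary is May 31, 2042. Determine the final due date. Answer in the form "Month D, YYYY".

21 calendar days after May 31, 2042 is June 21, 2042.
June 21, 2042 is a Saturday; the next business day is June 23, 2042 (Monday).
Final deadline: June 23, 2042.

June 23, 2042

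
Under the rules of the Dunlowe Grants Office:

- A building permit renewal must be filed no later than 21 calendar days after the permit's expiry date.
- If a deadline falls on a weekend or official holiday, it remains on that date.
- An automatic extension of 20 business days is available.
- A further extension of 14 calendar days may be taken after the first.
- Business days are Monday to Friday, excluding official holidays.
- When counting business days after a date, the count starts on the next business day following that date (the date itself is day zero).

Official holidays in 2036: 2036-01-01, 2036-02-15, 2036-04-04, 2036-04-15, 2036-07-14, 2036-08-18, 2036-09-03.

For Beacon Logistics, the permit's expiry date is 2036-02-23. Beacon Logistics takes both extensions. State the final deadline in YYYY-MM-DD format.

2036-04-28

From 2036-02-23, 21 calendar days later is 2036-03-15.
No adjustment is made for weekends or holidays, so 2036-03-15 stands.
Applying the 20-business-day extension: 20 business days after 2036-03-15 is 2036-04-14.
2036-04-14 falls on a Monday. The rules make no weekend/holiday allowance, so it remains 2036-04-14.
Add the 14 calendar-day extension to 2036-04-14: 2036-04-28.
2036-04-28 falls on a Monday. The rules make no weekend/holiday allowance, so it remains 2036-04-28.
Final deadline: 2036-04-28.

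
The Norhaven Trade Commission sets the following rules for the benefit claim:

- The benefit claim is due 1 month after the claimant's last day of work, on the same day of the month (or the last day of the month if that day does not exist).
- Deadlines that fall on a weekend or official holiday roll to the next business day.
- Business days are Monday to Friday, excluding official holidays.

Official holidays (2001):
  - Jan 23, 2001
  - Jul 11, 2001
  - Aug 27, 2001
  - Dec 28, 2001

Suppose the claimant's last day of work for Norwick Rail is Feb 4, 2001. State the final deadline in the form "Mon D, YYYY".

Mar 5, 2001

1 month after Feb 4, 2001, on the same day of the month, is Mar 4, 2001.
Mar 4, 2001 is a Sunday, so it moves to the next business day, Mar 5, 2001 (Monday).
The final due date is Mar 5, 2001.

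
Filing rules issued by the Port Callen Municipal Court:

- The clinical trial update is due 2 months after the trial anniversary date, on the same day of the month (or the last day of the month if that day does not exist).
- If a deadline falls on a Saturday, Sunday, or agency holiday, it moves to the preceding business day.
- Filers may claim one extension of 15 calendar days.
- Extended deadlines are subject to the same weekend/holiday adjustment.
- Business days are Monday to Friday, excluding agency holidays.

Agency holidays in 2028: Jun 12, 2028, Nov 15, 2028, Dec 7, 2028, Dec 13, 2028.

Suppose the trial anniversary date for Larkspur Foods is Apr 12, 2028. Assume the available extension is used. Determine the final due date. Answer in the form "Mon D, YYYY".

Jun 23, 2028

2 months from Apr 12, 2028 is Jun 12, 2028.
Jun 12, 2028 falls on a listed holiday. Rolling to the preceding business day gives Jun 9, 2028, a Friday.
Applying the 15-calendar-day extension: Jun 9, 2028 + 15 days = Jun 24, 2028.
Because Jun 24, 2028 is a Saturday, the deadline becomes Jun 23, 2028 (Friday).
Final deadline: Jun 23, 2028.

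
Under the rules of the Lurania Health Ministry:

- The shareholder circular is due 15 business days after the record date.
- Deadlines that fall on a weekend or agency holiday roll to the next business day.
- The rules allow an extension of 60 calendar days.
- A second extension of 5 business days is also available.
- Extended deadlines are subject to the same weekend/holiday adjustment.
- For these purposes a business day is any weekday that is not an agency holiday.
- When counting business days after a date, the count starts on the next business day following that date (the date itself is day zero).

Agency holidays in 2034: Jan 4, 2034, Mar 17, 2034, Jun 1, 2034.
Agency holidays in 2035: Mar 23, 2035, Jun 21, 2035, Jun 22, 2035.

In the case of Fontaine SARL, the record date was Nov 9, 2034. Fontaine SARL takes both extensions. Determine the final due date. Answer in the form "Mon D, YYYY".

Feb 5, 2035

15 business days after Nov 9, 2034, excluding weekends and holidays, is Nov 30, 2034.
Nov 30, 2034 is a Thursday and not a listed holiday, so it stands.
Applying the 60-calendar-day extension: Nov 30, 2034 + 60 days = Jan 29, 2035.
Jan 29, 2035 falls on a Monday, which is a business day, so no adjustment is needed.
Applying the 5-business-day extension: 5 business days after Jan 29, 2035 is Feb 5, 2035.
Feb 5, 2035 is a Monday and not a listed holiday, so it stands.
Final deadline: Feb 5, 2035.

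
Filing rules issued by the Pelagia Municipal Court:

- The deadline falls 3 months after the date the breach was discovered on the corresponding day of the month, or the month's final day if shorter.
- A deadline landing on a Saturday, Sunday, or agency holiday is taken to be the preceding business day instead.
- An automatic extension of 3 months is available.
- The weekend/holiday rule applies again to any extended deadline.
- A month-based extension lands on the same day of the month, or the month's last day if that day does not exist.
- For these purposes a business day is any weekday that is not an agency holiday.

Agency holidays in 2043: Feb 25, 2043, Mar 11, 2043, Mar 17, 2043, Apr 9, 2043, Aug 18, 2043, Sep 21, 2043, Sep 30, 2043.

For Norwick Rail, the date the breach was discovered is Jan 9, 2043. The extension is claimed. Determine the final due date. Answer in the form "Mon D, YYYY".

Jul 8, 2043

Moving 3 months forward from Jan 9, 2043 on the corresponding day gives Apr 9, 2043.
Apr 9, 2043 is a listed holiday; the preceding business day is Apr 8, 2043 (Wednesday).
Add 3 months to Apr 8, 2043: Jul 8, 2043.
Jul 8, 2043 is a Wednesday and not a listed holiday, so it stands.
Deadline: Jul 8, 2043.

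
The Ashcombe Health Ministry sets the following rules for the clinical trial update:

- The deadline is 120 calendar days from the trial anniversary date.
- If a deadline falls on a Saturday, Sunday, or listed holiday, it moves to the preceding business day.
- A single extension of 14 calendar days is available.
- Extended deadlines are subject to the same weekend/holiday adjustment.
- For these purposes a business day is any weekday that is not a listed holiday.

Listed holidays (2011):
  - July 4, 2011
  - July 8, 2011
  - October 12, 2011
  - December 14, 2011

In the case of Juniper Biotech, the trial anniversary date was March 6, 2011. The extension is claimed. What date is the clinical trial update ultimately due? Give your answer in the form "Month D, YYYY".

120 calendar days after March 6, 2011 is July 4, 2011.
July 4, 2011 is a listed holiday; the preceding business day is July 1, 2011 (Friday).
Applying the 14-calendar-day extension: July 1, 2011 + 14 days = July 15, 2011.
July 15, 2011 (Friday) is already a business day.
Final deadline: July 15, 2011.

July 15, 2011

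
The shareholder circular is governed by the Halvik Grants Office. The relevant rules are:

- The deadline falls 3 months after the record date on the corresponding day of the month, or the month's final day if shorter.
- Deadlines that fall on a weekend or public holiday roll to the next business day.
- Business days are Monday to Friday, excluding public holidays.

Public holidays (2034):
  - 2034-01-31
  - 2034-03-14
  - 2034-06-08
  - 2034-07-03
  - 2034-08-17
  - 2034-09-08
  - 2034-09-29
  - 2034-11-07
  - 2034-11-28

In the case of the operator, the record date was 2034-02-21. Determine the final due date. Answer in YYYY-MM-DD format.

3 months from 2034-02-21 is 2034-05-21.
2034-05-21 is a Sunday, so it moves to the next business day, 2034-05-22 (Monday).
The final due date is 2034-05-22.

2034-05-22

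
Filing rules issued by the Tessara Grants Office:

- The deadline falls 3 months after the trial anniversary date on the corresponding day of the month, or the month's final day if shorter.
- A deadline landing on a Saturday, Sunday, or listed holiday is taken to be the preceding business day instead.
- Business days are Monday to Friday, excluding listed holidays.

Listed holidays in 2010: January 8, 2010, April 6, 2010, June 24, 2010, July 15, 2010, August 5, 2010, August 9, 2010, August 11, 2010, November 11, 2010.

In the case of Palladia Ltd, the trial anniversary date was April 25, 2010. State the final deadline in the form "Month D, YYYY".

3 months from April 25, 2010 is July 25, 2010.
July 25, 2010 is a Sunday; the preceding business day is July 23, 2010 (Friday).
Deadline: July 23, 2010.

July 23, 2010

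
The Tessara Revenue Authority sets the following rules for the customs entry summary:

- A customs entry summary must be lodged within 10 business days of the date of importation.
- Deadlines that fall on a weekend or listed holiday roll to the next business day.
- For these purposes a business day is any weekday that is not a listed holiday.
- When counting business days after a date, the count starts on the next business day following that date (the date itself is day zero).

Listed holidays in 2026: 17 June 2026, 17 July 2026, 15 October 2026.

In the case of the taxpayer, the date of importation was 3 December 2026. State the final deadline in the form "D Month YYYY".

Starting the day after 3 December 2026 and counting 10 business days lands on 17 December 2026.
17 December 2026 (Thursday) is already a business day.
The final due date is 17 December 2026.

17 December 2026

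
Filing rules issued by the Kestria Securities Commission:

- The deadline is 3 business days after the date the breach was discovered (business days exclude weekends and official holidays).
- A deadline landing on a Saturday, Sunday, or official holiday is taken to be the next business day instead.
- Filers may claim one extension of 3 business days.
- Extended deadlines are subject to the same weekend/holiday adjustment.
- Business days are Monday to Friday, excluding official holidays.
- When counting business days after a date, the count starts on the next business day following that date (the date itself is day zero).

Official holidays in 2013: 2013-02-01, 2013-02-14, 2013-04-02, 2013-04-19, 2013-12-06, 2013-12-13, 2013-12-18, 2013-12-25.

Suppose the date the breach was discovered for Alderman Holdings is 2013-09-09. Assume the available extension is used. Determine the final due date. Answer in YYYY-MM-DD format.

Counting 3 business days after 2013-09-09 (skipping weekends and listed holidays) reaches 2013-09-12.
2013-09-12 is a Thursday and not a listed holiday, so it stands.
Applying the 3-business-day extension: 3 business days after 2013-09-12 is 2013-09-17.
Since 2013-09-17 is a Tuesday and not a holiday, the date is unchanged.
Final deadline: 2013-09-17.

2013-09-17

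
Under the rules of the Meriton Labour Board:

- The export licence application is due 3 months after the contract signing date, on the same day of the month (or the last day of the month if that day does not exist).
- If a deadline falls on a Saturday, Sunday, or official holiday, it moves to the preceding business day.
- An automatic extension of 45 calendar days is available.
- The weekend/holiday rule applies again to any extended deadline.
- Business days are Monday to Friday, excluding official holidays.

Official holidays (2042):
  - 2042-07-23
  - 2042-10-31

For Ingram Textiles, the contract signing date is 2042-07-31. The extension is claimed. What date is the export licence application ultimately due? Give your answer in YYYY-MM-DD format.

Moving 3 months forward from 2042-07-31 on the corresponding day gives 2042-10-31.
2042-10-31 falls on a listed holiday. Rolling to the preceding business day gives 2042-10-30, a Thursday.
The 45-calendar-day extension moves the deadline from 2042-10-30 to 2042-12-14.
Because 2042-12-14 is a Sunday, the deadline becomes 2042-12-12 (Friday).
So the filing is due 2042-12-12.

2042-12-12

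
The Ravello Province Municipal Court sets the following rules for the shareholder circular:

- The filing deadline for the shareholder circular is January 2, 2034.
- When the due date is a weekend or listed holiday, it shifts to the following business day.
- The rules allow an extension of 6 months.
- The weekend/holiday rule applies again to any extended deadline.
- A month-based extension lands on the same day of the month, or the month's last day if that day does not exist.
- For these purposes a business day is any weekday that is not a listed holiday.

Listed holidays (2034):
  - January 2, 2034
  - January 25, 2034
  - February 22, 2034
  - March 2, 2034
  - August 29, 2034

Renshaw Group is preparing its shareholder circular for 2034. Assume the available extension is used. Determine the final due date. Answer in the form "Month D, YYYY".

The stated deadline is January 2, 2034.
January 2, 2034 is a listed holiday, so it moves to the next business day, January 3, 2034 (Tuesday).
The 6 months extension carries January 3, 2034 to July 3, 2034.
July 3, 2034 is a Monday and not a listed holiday, so it stands.
So the filing is due July 3, 2034.

July 3, 2034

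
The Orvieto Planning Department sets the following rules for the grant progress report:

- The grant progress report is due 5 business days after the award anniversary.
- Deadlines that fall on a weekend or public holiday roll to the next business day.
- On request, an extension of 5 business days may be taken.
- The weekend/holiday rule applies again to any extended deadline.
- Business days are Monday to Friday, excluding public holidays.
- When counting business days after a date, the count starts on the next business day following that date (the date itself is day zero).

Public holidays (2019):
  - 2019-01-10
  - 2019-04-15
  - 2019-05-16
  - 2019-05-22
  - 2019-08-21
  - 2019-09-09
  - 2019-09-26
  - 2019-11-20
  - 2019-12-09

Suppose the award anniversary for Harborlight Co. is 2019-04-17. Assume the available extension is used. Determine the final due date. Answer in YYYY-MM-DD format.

5 business days after 2019-04-17, excluding weekends and holidays, is 2019-04-24.
2019-04-24 is a Wednesday and not a listed holiday, so it stands.
Applying the 5-business-day extension: 5 business days after 2019-04-24 is 2019-05-01.
Since 2019-05-01 is a Wednesday and not a holiday, the date is unchanged.
Deadline: 2019-05-01.

2019-05-01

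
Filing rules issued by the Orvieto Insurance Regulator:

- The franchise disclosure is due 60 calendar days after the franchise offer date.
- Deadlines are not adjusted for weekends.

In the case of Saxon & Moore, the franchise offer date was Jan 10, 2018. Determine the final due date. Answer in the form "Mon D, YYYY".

Trigger date Jan 10, 2018 + 60 calendar days = Mar 11, 2018.
Mar 11, 2018 is a Sunday; no weekend or holiday adjustment applies.
The final due date is Mar 11, 2018.

Mar 11, 2018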